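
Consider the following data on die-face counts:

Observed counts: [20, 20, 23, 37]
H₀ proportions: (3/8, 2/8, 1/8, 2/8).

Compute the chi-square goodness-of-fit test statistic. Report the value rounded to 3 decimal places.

n = 100; E_i = n·p_i = [37.50, 25.00, 12.50, 25.00]
χ² = (20−37.50)²/37.50 + (20−25.00)²/25.00 + (23−12.50)²/12.50 + (37−25.00)²/25.00 = 23.7467
df = 3

test statistic = 23.747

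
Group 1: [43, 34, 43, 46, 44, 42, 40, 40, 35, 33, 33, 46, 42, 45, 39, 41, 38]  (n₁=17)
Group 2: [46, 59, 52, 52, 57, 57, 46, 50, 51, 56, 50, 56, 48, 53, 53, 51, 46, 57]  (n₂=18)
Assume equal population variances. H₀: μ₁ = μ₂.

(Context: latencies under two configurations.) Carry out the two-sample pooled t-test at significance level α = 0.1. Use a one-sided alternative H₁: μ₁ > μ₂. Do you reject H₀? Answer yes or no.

x̄₁=40.235, s₁=4.352, n₁=17
x̄₂=52.222, s₂=4.138, n₂=18
s_p² = [16·4.352² + 17·4.138²]/33 = 18.0051
SE = √(s_p²·(1/17+1/18)) = 1.4351
t = (40.235−52.222)/1.4351 = -8.3529
df = 33
p-value (one-sided, H₁ greater) = 1.00000
At α=0.1: p ≥ α → fail to reject H₀

reject H₀: no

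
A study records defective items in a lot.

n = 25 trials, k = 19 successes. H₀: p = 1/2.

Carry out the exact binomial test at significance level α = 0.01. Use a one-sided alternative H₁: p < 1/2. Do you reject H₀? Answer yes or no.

Exact binomial: n=25, k=19, p₀=1/2=0.5000
P(X≤19) from Σ C(n,i)·p₀^i·(1−p₀)^(n−i)
p-value (one-sided, H₁ less) = 0.99796
At α=0.01: p ≥ α → fail to reject H₀

reject H₀: no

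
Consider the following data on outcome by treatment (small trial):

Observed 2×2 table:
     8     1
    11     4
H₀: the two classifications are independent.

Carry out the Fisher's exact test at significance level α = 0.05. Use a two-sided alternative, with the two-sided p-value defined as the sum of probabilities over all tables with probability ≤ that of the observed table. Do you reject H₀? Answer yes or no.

Margins: r₁=9, r₂=15, c₁=19, c₂=5, n=24
p_obs = C(9,8)·C(15,11)/C(24,19); sum pmf over tables with pmf ≤ p_obs
p-value (two-sided) = 0.61462
At α=0.05: p ≥ α → fail to reject H₀

reject H₀: no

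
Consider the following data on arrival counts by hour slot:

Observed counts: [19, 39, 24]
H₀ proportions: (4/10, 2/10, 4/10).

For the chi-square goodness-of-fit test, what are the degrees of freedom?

degrees of freedom = 2

df = k − 1 = 3 − 1 = 2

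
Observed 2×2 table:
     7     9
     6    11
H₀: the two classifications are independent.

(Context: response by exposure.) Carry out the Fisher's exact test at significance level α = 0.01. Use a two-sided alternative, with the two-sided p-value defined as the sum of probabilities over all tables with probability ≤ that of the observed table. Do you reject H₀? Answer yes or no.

reject H₀: no

Margins: r₁=16, r₂=17, c₁=13, c₂=20, n=33
p_obs = C(16,7)·C(17,6)/C(33,13); sum pmf over tables with pmf ≤ p_obs
p-value (two-sided) = 0.72828
At α=0.01: p ≥ α → fail to reject H₀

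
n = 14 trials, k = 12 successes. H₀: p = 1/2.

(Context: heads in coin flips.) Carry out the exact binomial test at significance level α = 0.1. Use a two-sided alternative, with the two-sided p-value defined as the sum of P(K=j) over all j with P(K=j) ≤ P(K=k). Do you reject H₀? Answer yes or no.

Exact binomial: n=14, k=12, p₀=1/2=0.5000
P(X=j) = C(n,j)·p₀^j·(1−p₀)^(n−j); p = Σ P(X=j) over j with P(X=j) ≤ P(X=12)
p-value (two-sided) = 0.01294
At α=0.1: p < α → reject H₀

reject H₀: yes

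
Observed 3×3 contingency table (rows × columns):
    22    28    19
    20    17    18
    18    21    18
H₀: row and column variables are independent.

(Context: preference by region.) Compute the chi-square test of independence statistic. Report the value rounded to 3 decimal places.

Row totals [69, 55, 57], col totals [60, 66, 55], n=181
χ² = (22−22.87)²/22.87 + (28−25.16)²/25.16 + (19−20.97)²/20.97 + (20−18.23)²/18.23 + (17−20.06)²/20.06 + (18−16.71)²/16.71 + (18−18.90)²/18.90 + (21−20.78)²/20.78 + (18−17.32)²/17.32 = 1.3457
df = 4

test statistic = 1.346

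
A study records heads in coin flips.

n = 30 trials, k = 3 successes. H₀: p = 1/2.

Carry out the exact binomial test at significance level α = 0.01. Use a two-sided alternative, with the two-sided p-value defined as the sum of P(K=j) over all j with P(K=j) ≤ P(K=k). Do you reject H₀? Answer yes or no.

Exact binomial: n=30, k=3, p₀=1/2=0.5000
P(X=j) = C(n,j)·p₀^j·(1−p₀)^(n−j); p = Σ P(X=j) over j with P(X=j) ≤ P(X=3)
p-value (two-sided) = 0.00001
At α=0.01: p < α → reject H₀

reject H₀: yes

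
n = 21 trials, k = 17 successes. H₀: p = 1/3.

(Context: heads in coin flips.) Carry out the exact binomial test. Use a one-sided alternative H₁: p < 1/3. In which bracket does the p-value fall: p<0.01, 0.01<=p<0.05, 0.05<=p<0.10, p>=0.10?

p-value bracket: p>=0.10

Exact binomial: n=21, k=17, p₀=1/3=0.3333
P(X≤17) from Σ C(n,i)·p₀^i·(1−p₀)^(n−i)
p-value (one-sided, H₁ less) = 1.00000
→ bracket: p>=0.10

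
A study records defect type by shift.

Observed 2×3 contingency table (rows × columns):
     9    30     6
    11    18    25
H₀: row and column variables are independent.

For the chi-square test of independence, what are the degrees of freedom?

df = (r−1)(c−1) = (2−1)·(3−1) = 2

degrees of freedom = 2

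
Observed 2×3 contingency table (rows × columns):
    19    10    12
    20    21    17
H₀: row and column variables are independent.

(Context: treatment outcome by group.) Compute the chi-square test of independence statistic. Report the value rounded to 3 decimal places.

test statistic = 1.929

Row totals [41, 58], col totals [39, 31, 29], n=99
χ² = (19−16.15)²/16.15 + (10−12.84)²/12.84 + (12−12.01)²/12.01 + (20−22.85)²/22.85 + (21−18.16)²/18.16 + (17−16.99)²/16.99 = 1.9286
df = 2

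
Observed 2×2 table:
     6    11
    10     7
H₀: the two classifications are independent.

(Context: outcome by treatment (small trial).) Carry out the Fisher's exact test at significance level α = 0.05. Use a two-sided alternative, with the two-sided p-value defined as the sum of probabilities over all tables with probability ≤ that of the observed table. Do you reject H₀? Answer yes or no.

reject H₀: no

Margins: r₁=17, r₂=17, c₁=16, c₂=18, n=34
p_obs = C(17,6)·C(17,10)/C(34,16); sum pmf over tables with pmf ≤ p_obs
p-value (two-sided) = 0.30283
At α=0.05: p ≥ α → fail to reject H₀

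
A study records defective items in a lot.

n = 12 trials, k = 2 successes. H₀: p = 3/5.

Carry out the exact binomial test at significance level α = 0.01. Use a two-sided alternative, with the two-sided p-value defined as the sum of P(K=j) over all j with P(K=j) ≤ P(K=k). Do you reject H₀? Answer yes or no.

reject H₀: yes

Exact binomial: n=12, k=2, p₀=3/5=0.6000
P(X=j) = C(n,j)·p₀^j·(1−p₀)^(n−j); p = Σ P(X=j) over j with P(X=j) ≤ P(X=2)
p-value (two-sided) = 0.00499
At α=0.01: p < α → reject H₀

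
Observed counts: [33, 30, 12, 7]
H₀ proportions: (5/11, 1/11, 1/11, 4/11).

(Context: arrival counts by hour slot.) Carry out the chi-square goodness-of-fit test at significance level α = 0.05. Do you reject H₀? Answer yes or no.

n = 82; E_i = n·p_i = [37.27, 7.45, 7.45, 29.82]
χ² = (33−37.27)²/37.27 + (30−7.45)²/7.45 + (12−7.45)²/7.45 + (7−29.82)²/29.82 = 88.9091
df = 3
p-value (upper-tail) = 0.00000
At α=0.05: p < α → reject H₀

reject H₀: yes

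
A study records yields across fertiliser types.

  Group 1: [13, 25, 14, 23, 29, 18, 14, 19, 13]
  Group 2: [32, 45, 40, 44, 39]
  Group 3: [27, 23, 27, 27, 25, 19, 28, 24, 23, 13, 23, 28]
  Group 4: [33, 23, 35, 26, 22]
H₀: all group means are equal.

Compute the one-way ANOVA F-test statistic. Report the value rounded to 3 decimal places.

test statistic = 18.893

Group means [18.67, 40.00, 23.92, 27.80], grand mean 25.613
SSB = Σnᵢ(x̄ᵢ−x̄)² = 1527.638; SSW = ΣΣ(x−x̄ᵢ)² = 727.717
MSB = 1527.638/3 = 509.2127; MSW = 727.717/27 = 26.9525
F = MSB/MSW = 18.8930
df = (3, 27)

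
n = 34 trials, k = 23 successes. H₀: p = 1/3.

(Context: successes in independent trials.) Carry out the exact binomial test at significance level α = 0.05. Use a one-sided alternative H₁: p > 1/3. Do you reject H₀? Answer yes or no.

reject H₀: yes

Exact binomial: n=34, k=23, p₀=1/3=0.3333
P(X≥23) from Σ C(n,i)·p₀^i·(1−p₀)^(n−i)
p-value (one-sided, H₁ greater) = 0.00005
At α=0.05: p < α → reject H₀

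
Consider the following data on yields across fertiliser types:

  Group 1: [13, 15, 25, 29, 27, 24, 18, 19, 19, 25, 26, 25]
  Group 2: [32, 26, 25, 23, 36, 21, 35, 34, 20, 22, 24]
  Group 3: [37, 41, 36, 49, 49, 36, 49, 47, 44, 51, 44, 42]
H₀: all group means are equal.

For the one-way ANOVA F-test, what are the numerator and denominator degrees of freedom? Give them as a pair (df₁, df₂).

degrees of freedom = [2, 32]

k = 3 groups, N = 35 total
df = (k−1, N−k) = (3−1, 35−3) = (2, 32)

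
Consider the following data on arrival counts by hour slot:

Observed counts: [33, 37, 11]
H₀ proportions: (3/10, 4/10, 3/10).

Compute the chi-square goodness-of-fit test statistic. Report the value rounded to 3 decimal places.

n = 81; E_i = n·p_i = [24.30, 32.40, 24.30]
χ² = (33−24.30)²/24.30 + (37−32.40)²/32.40 + (11−24.30)²/24.30 = 11.0473
df = 2

test statistic = 11.047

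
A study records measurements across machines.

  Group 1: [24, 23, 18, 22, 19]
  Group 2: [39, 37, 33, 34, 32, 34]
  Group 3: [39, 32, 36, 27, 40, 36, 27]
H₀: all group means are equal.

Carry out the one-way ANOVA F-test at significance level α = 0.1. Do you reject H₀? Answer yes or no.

Group means [21.20, 34.83, 33.86], grand mean 30.667
SSB = Σnᵢ(x̄ᵢ−x̄)² = 623.510; SSW = ΣΣ(x−x̄ᵢ)² = 232.490
MSB = 623.510/2 = 311.7548; MSW = 232.490/15 = 15.4994
F = MSB/MSW = 20.1140
df = (2, 15)
p-value (upper-tail) = 0.00006
At α=0.1: p < α → reject H₀

reject H₀: yes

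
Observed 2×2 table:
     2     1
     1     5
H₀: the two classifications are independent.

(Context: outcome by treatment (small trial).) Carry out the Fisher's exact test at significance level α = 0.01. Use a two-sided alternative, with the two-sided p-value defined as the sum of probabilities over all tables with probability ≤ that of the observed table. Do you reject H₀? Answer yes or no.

Margins: r₁=3, r₂=6, c₁=3, c₂=6, n=9
p_obs = C(3,2)·C(6,1)/C(9,3); sum pmf over tables with pmf ≤ p_obs
p-value (two-sided) = 0.22619
At α=0.01: p ≥ α → fail to reject H₀

reject H₀: no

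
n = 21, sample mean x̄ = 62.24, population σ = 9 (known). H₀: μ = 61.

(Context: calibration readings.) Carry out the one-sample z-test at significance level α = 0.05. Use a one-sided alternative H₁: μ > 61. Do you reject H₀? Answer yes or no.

reject H₀: no

SE = σ/√n = 9/√21 = 1.9640
z = (x̄−μ₀)/SE = (62.24−61)/1.9640 = 0.6314
p-value (one-sided, H₁ greater) = 0.26390
At α=0.05: p ≥ α → fail to reject H₀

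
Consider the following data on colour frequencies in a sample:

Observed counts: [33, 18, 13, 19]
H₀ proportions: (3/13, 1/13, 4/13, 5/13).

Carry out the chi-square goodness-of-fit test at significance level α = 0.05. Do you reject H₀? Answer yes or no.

reject H₀: yes

n = 83; E_i = n·p_i = [19.15, 6.38, 25.54, 31.92]
χ² = (33−19.15)²/19.15 + (18−6.38)²/6.38 + (13−25.54)²/25.54 + (19−31.92)²/31.92 = 42.5283
df = 3
p-value (upper-tail) = 0.00000
At α=0.05: p < α → reject H₀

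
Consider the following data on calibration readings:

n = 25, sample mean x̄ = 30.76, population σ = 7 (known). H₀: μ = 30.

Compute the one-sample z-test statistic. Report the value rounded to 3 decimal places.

SE = σ/√n = 7/√25 = 1.4000
z = (x̄−μ₀)/SE = (30.76−30)/1.4000 = 0.5429

test statistic = 0.543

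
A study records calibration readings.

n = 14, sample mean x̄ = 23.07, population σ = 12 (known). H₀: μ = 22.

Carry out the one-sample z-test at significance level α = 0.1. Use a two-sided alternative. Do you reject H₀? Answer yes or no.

reject H₀: no

SE = σ/√n = 12/√14 = 3.2071
z = (x̄−μ₀)/SE = (23.07−22)/3.2071 = 0.3336
p-value (two-sided) = 0.73866
At α=0.1: p ≥ α → fail to reject H₀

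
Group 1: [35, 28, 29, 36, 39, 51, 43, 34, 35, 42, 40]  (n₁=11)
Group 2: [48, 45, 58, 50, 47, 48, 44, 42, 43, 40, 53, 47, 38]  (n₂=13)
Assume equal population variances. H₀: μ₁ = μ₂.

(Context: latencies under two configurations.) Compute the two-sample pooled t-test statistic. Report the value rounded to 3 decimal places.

test statistic = -3.666

x̄₁=37.455, s₁=6.563, n₁=11
x̄₂=46.385, s₂=5.378, n₂=13
s_p² = [10·6.563² + 12·5.378²]/22 = 35.3547
SE = √(s_p²·(1/11+1/13)) = 2.4359
t = (37.455−46.385)/2.4359 = -3.6660
df = 22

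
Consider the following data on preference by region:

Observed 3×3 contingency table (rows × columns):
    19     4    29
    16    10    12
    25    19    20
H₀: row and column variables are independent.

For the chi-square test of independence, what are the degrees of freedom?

degrees of freedom = 4

df = (r−1)(c−1) = (3−1)·(3−1) = 4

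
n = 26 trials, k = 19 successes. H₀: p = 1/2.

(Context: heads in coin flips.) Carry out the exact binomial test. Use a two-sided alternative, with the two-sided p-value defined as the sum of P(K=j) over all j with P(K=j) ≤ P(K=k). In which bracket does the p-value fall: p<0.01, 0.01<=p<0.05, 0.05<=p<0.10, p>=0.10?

Exact binomial: n=26, k=19, p₀=1/2=0.5000
P(X=j) = C(n,j)·p₀^j·(1−p₀)^(n−j); p = Σ P(X=j) over j with P(X=j) ≤ P(X=19)
p-value (two-sided) = 0.02896
→ bracket: 0.01<=p<0.05

p-value bracket: 0.01<=p<0.05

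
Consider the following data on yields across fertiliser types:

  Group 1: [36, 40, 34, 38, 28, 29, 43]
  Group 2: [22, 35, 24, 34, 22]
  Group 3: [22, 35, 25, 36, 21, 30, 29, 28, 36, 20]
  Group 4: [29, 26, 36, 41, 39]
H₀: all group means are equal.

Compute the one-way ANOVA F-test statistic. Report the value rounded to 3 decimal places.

test statistic = 2.952

Group means [35.43, 27.40, 28.20, 34.20], grand mean 31.037
SSB = Σnᵢ(x̄ᵢ−x̄)² = 331.649; SSW = ΣΣ(x−x̄ᵢ)² = 861.314
MSB = 331.649/3 = 110.5496; MSW = 861.314/23 = 37.4484
F = MSB/MSW = 2.9520
df = (3, 23)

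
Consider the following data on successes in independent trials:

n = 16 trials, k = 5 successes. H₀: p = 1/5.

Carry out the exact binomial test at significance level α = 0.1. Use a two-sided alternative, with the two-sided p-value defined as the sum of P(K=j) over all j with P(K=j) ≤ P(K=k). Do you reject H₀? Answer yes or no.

reject H₀: no

Exact binomial: n=16, k=5, p₀=1/5=0.2000
P(X=j) = C(n,j)·p₀^j·(1−p₀)^(n−j); p = Σ P(X=j) over j with P(X=j) ≤ P(X=5)
p-value (two-sided) = 0.34249
At α=0.1: p ≥ α → fail to reject H₀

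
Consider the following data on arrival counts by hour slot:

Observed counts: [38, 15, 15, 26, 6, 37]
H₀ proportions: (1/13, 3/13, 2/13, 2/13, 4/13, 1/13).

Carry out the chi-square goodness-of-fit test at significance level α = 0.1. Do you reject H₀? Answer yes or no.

reject H₀: yes

n = 137; E_i = n·p_i = [10.54, 31.62, 21.08, 21.08, 42.15, 10.54]
χ² = (38−10.54)²/10.54 + (15−31.62)²/31.62 + (15−21.08)²/21.08 + (26−21.08)²/21.08 + (6−42.15)²/42.15 + (37−10.54)²/10.54 = 180.6460
df = 5
p-value (upper-tail) = 0.00000
At α=0.1: p < α → reject H₀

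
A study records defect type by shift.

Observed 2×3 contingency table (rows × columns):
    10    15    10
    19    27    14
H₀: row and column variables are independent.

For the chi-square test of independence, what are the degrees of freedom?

degrees of freedom = 2

df = (r−1)(c−1) = (2−1)·(3−1) = 2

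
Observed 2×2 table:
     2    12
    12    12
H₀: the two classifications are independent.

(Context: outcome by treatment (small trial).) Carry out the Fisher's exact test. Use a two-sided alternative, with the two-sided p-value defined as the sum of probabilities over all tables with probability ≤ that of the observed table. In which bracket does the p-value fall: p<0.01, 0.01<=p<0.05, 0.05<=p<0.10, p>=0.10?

p-value bracket: 0.01<=p<0.05

Margins: r₁=14, r₂=24, c₁=14, c₂=24, n=38
p_obs = C(14,2)·C(24,12)/C(38,14); sum pmf over tables with pmf ≤ p_obs
p-value (two-sided) = 0.03924
→ bracket: 0.01<=p<0.05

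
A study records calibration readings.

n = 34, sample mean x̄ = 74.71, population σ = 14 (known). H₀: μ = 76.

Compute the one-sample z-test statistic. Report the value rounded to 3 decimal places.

SE = σ/√n = 14/√34 = 2.4010
z = (x̄−μ₀)/SE = (74.71−76)/2.4010 = -0.5373

test statistic = -0.537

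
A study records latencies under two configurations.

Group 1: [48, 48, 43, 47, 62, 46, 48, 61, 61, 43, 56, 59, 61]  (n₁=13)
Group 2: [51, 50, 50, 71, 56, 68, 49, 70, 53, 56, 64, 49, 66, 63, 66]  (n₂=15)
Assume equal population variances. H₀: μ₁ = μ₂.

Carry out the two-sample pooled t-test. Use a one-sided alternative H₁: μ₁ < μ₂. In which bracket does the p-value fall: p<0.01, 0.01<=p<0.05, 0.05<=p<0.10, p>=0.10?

p-value bracket: 0.01<=p<0.05

x̄₁=52.538, s₁=7.501, n₁=13
x̄₂=58.800, s₂=8.300, n₂=15
s_p² = [12·7.501² + 14·8.300²]/26 = 63.0627
SE = √(s_p²·(1/13+1/15)) = 3.0092
t = (52.538−58.800)/3.0092 = -2.0808
df = 26
p-value (one-sided, H₁ less) = 0.02372
→ bracket: 0.01<=p<0.05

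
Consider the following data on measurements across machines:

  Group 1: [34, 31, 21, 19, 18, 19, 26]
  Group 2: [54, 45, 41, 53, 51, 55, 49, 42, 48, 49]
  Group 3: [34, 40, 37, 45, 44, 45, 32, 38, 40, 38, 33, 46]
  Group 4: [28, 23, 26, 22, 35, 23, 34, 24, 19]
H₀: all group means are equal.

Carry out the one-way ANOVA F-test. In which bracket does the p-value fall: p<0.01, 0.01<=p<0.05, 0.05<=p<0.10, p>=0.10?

Group means [24.00, 48.70, 39.33, 26.00], grand mean 35.816
SSB = Σnᵢ(x̄ᵢ−x̄)² = 3652.944; SSW = ΣΣ(x−x̄ᵢ)² = 956.767
MSB = 3652.944/3 = 1217.6480; MSW = 956.767/34 = 28.1402
F = MSB/MSW = 43.2708
df = (3, 34)
p-value (upper-tail) = 0.00000
→ bracket: p<0.01

p-value bracket: p<0.01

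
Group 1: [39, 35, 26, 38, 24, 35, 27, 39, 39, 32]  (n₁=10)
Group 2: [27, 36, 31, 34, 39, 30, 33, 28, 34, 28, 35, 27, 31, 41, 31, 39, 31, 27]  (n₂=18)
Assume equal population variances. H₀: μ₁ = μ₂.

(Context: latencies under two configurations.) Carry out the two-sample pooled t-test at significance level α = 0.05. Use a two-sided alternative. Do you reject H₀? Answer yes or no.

x̄₁=33.400, s₁=5.835, n₁=10
x̄₂=32.333, s₂=4.379, n₂=18
s_p² = [9·5.835² + 17·4.379²]/26 = 24.3231
SE = √(s_p²·(1/10+1/18)) = 1.9451
t = (33.400−32.333)/1.9451 = 0.5484
df = 26
p-value (two-sided) = 0.58811
At α=0.05: p ≥ α → fail to reject H₀

reject H₀: no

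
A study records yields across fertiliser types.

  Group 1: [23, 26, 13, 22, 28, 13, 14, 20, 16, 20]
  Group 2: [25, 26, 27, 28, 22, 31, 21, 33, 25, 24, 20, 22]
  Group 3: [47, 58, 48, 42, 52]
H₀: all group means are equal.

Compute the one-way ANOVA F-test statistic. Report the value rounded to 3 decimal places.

test statistic = 64.416

Group means [19.50, 25.33, 49.40], grand mean 27.630
SSB = Σnᵢ(x̄ᵢ−x̄)² = 3093.930; SSW = ΣΣ(x−x̄ᵢ)² = 576.367
MSB = 3093.930/2 = 1546.9648; MSW = 576.367/24 = 24.0153
F = MSB/MSW = 64.4159
df = (2, 24)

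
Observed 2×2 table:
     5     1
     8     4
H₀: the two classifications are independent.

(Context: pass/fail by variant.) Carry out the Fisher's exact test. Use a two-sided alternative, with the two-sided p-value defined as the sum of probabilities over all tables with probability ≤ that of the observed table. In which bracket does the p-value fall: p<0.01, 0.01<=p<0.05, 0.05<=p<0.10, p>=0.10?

Margins: r₁=6, r₂=12, c₁=13, c₂=5, n=18
p_obs = C(6,5)·C(12,8)/C(18,13); sum pmf over tables with pmf ≤ p_obs
p-value (two-sided) = 0.61485
→ bracket: p>=0.10

p-value bracket: p>=0.10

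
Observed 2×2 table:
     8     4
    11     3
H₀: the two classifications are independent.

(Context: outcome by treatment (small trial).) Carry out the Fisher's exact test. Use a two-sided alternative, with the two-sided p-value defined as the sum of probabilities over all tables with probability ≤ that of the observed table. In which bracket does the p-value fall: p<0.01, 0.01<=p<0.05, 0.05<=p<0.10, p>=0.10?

p-value bracket: p>=0.10

Margins: r₁=12, r₂=14, c₁=19, c₂=7, n=26
p_obs = C(12,8)·C(14,11)/C(26,19); sum pmf over tables with pmf ≤ p_obs
p-value (two-sided) = 0.66522
→ bracket: p>=0.10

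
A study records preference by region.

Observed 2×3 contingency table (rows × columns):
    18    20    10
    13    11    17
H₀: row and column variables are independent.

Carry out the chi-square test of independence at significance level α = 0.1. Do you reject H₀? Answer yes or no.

reject H₀: yes

Row totals [48, 41], col totals [31, 31, 27], n=89
χ² = (18−16.72)²/16.72 + (20−16.72)²/16.72 + (10−14.56)²/14.56 + (13−14.28)²/14.28 + (11−14.28)²/14.28 + (17−12.44)²/12.44 = 4.7128
df = 2
p-value (upper-tail) = 0.09476
At α=0.1: p < α → reject H₀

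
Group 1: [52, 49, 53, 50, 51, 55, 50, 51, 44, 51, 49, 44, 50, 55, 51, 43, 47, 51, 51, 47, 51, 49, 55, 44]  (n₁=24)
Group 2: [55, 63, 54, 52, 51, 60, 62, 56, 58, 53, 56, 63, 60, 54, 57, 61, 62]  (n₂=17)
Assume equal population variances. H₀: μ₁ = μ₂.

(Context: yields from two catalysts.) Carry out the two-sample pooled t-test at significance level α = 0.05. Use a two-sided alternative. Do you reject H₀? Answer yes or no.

reject H₀: yes

x̄₁=49.708, s₁=3.432, n₁=24
x̄₂=57.471, s₂=3.986, n₂=17
s_p² = [23·3.432² + 16·3.986²]/39 = 13.4665
SE = √(s_p²·(1/24+1/17)) = 1.1633
t = (49.708−57.471)/1.1633 = -6.6727
df = 39
p-value (two-sided) = 0.00000
At α=0.05: p < α → reject H₀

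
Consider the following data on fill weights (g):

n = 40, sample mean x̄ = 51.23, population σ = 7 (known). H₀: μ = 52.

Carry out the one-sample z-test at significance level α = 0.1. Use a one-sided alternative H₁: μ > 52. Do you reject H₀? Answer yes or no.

SE = σ/√n = 7/√40 = 1.1068
z = (x̄−μ₀)/SE = (51.23−52)/1.1068 = -0.6957
p-value (one-sided, H₁ greater) = 0.75669
At α=0.1: p ≥ α → fail to reject H₀

reject H₀: no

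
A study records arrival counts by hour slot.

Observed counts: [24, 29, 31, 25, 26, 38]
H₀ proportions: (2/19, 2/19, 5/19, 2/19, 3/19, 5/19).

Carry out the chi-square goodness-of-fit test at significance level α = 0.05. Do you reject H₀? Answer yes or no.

n = 173; E_i = n·p_i = [18.21, 18.21, 45.53, 18.21, 27.32, 45.53]
χ² = (24−18.21)²/18.21 + (29−18.21)²/18.21 + (31−45.53)²/45.53 + (25−18.21)²/18.21 + (26−27.32)²/27.32 + (38−45.53)²/45.53 = 16.7071
df = 5
p-value (upper-tail) = 0.00509
At α=0.05: p < α → reject H₀

reject H₀: yes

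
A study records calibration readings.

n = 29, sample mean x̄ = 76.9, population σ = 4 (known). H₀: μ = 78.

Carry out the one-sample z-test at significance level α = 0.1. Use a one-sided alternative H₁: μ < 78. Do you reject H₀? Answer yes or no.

SE = σ/√n = 4/√29 = 0.7428
z = (x̄−μ₀)/SE = (76.9−78)/0.7428 = -1.4809
p-value (one-sided, H₁ less) = 0.06931
At α=0.1: p < α → reject H₀

reject H₀: yes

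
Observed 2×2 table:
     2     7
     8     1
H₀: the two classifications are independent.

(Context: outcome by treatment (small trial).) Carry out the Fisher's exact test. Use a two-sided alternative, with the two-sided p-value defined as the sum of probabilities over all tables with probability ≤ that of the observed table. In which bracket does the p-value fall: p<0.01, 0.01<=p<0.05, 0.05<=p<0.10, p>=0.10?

Margins: r₁=9, r₂=9, c₁=10, c₂=8, n=18
p_obs = C(9,2)·C(9,8)/C(18,10); sum pmf over tables with pmf ≤ p_obs
p-value (two-sided) = 0.01522
→ bracket: 0.01<=p<0.05

p-value bracket: 0.01<=p<0.05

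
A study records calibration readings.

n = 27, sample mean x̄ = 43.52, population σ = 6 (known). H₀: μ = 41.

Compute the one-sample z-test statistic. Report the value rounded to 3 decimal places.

test statistic = 2.182

SE = σ/√n = 6/√27 = 1.1547
z = (x̄−μ₀)/SE = (43.52−41)/1.1547 = 2.1824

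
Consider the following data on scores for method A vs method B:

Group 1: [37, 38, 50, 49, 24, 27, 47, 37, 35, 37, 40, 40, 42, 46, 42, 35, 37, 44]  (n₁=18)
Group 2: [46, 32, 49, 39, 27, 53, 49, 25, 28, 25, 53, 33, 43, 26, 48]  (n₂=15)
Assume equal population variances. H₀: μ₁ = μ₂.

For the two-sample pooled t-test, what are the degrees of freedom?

df = n₁ + n₂ − 2 = 18 + 15 − 2 = 31

degrees of freedom = 31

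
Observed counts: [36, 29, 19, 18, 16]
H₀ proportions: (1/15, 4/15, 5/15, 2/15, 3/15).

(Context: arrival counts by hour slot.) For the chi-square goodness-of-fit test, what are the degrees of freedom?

degrees of freedom = 4

df = k − 1 = 5 − 1 = 4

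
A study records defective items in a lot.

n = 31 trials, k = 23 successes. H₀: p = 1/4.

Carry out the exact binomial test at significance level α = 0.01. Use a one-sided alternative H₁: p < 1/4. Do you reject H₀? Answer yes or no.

Exact binomial: n=31, k=23, p₀=1/4=0.2500
P(X≤23) from Σ C(n,i)·p₀^i·(1−p₀)^(n−i)
p-value (one-sided, H₁ less) = 1.00000
At α=0.01: p ≥ α → fail to reject H₀

reject H₀: no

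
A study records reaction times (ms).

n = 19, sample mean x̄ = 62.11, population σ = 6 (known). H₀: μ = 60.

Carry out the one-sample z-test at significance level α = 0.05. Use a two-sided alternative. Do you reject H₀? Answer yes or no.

SE = σ/√n = 6/√19 = 1.3765
z = (x̄−μ₀)/SE = (62.11−60)/1.3765 = 1.5329
p-value (two-sided) = 0.12531
At α=0.05: p ≥ α → fail to reject H₀

reject H₀: no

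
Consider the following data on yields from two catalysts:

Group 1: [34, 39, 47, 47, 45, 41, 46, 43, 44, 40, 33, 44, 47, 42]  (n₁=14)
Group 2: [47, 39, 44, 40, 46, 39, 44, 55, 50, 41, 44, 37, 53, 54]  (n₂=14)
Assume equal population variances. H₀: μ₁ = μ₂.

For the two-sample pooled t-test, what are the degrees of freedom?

degrees of freedom = 26

df = n₁ + n₂ − 2 = 14 + 14 − 2 = 26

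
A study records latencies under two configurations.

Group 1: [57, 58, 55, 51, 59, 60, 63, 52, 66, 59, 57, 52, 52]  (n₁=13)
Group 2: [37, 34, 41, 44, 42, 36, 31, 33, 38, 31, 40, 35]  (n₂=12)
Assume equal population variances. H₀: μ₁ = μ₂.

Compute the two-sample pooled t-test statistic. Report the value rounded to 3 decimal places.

x̄₁=57.000, s₁=4.564, n₁=13
x̄₂=36.833, s₂=4.282, n₂=12
s_p² = [12·4.564² + 11·4.282²]/23 = 19.6377
SE = √(s_p²·(1/13+1/12)) = 1.7740
t = (57.000−36.833)/1.7740 = 11.3679
df = 23

test statistic = 11.368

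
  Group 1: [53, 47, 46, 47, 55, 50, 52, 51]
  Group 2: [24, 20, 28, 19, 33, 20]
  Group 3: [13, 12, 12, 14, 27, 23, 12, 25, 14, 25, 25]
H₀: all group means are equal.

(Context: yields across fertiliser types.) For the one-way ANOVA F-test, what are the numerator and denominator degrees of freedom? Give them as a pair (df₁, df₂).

k = 3 groups, N = 25 total
df = (k−1, N−k) = (3−1, 25−3) = (2, 22)

degrees of freedom = [2, 22]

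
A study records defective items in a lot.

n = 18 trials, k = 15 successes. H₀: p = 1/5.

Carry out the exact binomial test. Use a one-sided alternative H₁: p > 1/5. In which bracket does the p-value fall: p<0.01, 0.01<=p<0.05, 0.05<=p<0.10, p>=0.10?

p-value bracket: p<0.01

Exact binomial: n=18, k=15, p₀=1/5=0.2000
P(X≥15) from Σ C(n,i)·p₀^i·(1−p₀)^(n−i)
p-value (one-sided, H₁ greater) = 0.00000
→ bracket: p<0.01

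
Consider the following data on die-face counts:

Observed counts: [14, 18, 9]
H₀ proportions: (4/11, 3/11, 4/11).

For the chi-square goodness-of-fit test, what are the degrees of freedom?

df = k − 1 = 3 − 1 = 2

degrees of freedom = 2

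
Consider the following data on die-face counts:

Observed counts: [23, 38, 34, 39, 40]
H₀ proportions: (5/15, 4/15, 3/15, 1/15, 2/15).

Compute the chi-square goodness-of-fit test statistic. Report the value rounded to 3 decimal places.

n = 174; E_i = n·p_i = [58.00, 46.40, 34.80, 11.60, 23.20]
χ² = (23−58.00)²/58.00 + (38−46.40)²/46.40 + (34−34.80)²/34.80 + (39−11.60)²/11.60 + (40−23.20)²/23.20 = 99.5460
df = 4

test statistic = 99.546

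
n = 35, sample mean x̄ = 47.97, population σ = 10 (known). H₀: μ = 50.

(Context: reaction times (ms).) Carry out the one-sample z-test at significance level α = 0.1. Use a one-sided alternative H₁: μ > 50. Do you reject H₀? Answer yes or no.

reject H₀: no

SE = σ/√n = 10/√35 = 1.6903
z = (x̄−μ₀)/SE = (47.97−50)/1.6903 = -1.2010
p-value (one-sided, H₁ greater) = 0.88512
At α=0.1: p ≥ α → fail to reject H₀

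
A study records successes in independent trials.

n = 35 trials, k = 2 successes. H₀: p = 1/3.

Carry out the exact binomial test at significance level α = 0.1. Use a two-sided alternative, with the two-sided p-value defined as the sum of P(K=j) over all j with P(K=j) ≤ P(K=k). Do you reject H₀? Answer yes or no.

reject H₀: yes

Exact binomial: n=35, k=2, p₀=1/3=0.3333
P(X=j) = C(n,j)·p₀^j·(1−p₀)^(n−j); p = Σ P(X=j) over j with P(X=j) ≤ P(X=2)
p-value (two-sided) = 0.00020
At α=0.1: p < α → reject H₀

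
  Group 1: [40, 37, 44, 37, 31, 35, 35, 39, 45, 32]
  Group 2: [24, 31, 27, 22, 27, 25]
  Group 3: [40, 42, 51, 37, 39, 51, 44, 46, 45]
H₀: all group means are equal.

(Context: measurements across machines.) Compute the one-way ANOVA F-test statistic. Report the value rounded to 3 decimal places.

Group means [37.50, 26.00, 43.89], grand mean 37.040
SSB = Σnᵢ(x̄ᵢ−x̄)² = 1155.571; SSW = ΣΣ(x−x̄ᵢ)² = 437.389
MSB = 1155.571/2 = 577.7856; MSW = 437.389/22 = 19.8813
F = MSB/MSW = 29.0617
df = (2, 22)

test statistic = 29.062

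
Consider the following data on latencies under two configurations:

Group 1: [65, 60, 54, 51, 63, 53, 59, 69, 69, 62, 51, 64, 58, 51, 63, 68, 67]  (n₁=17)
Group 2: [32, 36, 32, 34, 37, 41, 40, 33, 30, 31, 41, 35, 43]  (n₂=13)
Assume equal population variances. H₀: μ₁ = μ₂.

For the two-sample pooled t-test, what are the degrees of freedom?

df = n₁ + n₂ − 2 = 17 + 13 − 2 = 28

degrees of freedom = 28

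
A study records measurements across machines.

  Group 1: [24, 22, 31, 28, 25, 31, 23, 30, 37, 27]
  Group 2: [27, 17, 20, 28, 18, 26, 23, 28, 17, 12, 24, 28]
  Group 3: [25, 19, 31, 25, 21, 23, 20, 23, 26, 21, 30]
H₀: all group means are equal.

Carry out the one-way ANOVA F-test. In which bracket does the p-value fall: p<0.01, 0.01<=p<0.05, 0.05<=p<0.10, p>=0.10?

p-value bracket: 0.01<=p<0.05

Group means [27.80, 22.33, 24.00], grand mean 24.545
SSB = Σnᵢ(x̄ᵢ−x̄)² = 167.915; SSW = ΣΣ(x−x̄ᵢ)² = 664.267
MSB = 167.915/2 = 83.9576; MSW = 664.267/30 = 22.1422
F = MSB/MSW = 3.7917
df = (2, 30)
p-value (upper-tail) = 0.03403
→ bracket: 0.01<=p<0.05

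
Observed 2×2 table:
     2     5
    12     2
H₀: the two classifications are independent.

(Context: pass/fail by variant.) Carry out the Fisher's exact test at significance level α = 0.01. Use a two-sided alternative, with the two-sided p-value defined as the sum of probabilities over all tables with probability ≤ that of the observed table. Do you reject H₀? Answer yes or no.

reject H₀: no

Margins: r₁=7, r₂=14, c₁=14, c₂=7, n=21
p_obs = C(7,2)·C(14,12)/C(21,14); sum pmf over tables with pmf ≤ p_obs
p-value (two-sided) = 0.01729
At α=0.01: p ≥ α → fail to reject H₀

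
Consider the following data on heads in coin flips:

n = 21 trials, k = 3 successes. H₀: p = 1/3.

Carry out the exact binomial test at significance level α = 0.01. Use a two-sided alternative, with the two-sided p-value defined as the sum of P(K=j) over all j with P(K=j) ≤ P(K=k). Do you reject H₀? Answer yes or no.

reject H₀: no

Exact binomial: n=21, k=3, p₀=1/3=0.3333
P(X=j) = C(n,j)·p₀^j·(1−p₀)^(n−j); p = Σ P(X=j) over j with P(X=j) ≤ P(X=3)
p-value (two-sided) = 0.06736
At α=0.01: p ≥ α → fail to reject H₀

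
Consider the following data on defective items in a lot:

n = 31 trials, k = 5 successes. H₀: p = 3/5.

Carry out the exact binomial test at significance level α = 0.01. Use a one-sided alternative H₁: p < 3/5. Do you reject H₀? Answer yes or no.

Exact binomial: n=31, k=5, p₀=3/5=0.6000
P(X≤5) from Σ C(n,i)·p₀^i·(1−p₀)^(n−i)
p-value (one-sided, H₁ less) = 0.00000
At α=0.01: p < α → reject H₀

reject H₀: yes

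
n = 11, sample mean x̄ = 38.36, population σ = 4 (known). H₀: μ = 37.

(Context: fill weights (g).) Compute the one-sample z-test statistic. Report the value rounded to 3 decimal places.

SE = σ/√n = 4/√11 = 1.2060
z = (x̄−μ₀)/SE = (38.36−37)/1.2060 = 1.1277

test statistic = 1.128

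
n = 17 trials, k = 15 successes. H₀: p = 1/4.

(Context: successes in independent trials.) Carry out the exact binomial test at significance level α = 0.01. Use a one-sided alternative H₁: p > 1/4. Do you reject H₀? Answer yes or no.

Exact binomial: n=17, k=15, p₀=1/4=0.2500
P(X≥15) from Σ C(n,i)·p₀^i·(1−p₀)^(n−i)
p-value (one-sided, H₁ greater) = 0.00000
At α=0.01: p < α → reject H₀

reject H₀: yes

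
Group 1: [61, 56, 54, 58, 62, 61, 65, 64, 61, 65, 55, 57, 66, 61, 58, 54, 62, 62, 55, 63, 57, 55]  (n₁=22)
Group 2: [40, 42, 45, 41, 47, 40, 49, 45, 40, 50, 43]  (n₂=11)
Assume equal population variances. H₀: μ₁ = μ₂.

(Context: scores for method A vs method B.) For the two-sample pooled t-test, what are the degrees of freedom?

degrees of freedom = 31

df = n₁ + n₂ − 2 = 22 + 11 − 2 = 31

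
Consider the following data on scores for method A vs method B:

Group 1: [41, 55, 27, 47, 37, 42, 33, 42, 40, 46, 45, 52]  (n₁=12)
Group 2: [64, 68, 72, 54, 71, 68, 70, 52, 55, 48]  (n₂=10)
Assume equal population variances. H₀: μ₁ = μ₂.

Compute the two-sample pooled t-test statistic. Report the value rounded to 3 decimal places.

test statistic = -5.601

x̄₁=42.250, s₁=7.712, n₁=12
x̄₂=62.200, s₂=9.004, n₂=10
s_p² = [11·7.712² + 9·9.004²]/20 = 69.1925
SE = √(s_p²·(1/12+1/10)) = 3.5616
t = (42.250−62.200)/3.5616 = -5.6013
df = 20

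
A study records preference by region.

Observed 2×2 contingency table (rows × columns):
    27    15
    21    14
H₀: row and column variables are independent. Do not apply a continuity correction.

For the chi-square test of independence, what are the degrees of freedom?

df = (r−1)(c−1) = (2−1)·(2−1) = 1

degrees of freedom = 1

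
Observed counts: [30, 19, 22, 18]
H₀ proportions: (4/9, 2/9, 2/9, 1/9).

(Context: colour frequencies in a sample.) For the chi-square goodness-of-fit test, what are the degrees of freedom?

degrees of freedom = 3

df = k − 1 = 4 − 1 = 3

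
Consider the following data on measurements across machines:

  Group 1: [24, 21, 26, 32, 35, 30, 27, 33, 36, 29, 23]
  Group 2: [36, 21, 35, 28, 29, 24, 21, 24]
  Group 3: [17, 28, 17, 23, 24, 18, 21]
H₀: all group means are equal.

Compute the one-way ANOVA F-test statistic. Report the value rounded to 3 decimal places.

test statistic = 5.026

Group means [28.73, 27.25, 21.14], grand mean 26.231
SSB = Σnᵢ(x̄ᵢ−x̄)² = 258.076; SSW = ΣΣ(x−x̄ᵢ)² = 590.539
MSB = 258.076/2 = 129.0382; MSW = 590.539/23 = 25.6756
F = MSB/MSW = 5.0257
df = (2, 23)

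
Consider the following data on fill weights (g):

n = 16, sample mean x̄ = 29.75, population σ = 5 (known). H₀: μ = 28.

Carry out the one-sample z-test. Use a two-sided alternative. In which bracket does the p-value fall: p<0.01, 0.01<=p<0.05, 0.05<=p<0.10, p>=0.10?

SE = σ/√n = 5/√16 = 1.2500
z = (x̄−μ₀)/SE = (29.75−28)/1.2500 = 1.4000
p-value (two-sided) = 0.16151
→ bracket: p>=0.10

p-value bracket: p>=0.10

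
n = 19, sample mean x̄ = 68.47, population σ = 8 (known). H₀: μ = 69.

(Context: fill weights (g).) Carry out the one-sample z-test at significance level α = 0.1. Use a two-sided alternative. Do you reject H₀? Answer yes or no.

SE = σ/√n = 8/√19 = 1.8353
z = (x̄−μ₀)/SE = (68.47−69)/1.8353 = -0.2888
p-value (two-sided) = 0.77275
At α=0.1: p ≥ α → fail to reject H₀

reject H₀: no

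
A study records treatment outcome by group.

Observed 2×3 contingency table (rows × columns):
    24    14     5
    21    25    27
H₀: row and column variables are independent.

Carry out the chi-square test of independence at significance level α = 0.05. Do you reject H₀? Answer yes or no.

Row totals [43, 73], col totals [45, 39, 32], n=116
χ² = (24−16.68)²/16.68 + (14−14.46)²/14.46 + (5−11.86)²/11.86 + (21−28.32)²/28.32 + (25−24.54)²/24.54 + (27−20.14)²/20.14 = 11.4337
df = 2
p-value (upper-tail) = 0.00329
At α=0.05: p < α → reject H₀

reject H₀: yes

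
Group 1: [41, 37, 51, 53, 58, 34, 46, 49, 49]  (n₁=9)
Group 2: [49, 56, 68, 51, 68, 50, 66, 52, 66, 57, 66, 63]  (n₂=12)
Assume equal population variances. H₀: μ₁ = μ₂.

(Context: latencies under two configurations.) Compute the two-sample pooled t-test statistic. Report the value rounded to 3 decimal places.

x̄₁=46.444, s₁=7.780, n₁=9
x̄₂=59.333, s₂=7.572, n₂=12
s_p² = [8·7.780² + 11·7.572²]/19 = 58.6784
SE = √(s_p²·(1/9+1/12)) = 3.3778
t = (46.444−59.333)/3.3778 = -3.8157
df = 19

test statistic = -3.816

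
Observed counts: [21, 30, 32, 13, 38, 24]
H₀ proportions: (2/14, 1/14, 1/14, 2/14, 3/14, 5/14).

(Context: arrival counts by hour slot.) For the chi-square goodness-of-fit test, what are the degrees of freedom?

degrees of freedom = 5

df = k − 1 = 6 − 1 = 5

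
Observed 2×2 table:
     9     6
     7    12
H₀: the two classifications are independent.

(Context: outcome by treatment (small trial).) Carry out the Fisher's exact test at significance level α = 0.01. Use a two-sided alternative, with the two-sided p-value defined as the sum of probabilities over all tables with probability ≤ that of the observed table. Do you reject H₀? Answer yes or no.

reject H₀: no

Margins: r₁=15, r₂=19, c₁=16, c₂=18, n=34
p_obs = C(15,9)·C(19,7)/C(34,16); sum pmf over tables with pmf ≤ p_obs
p-value (two-sided) = 0.29982
At α=0.01: p ≥ α → fail to reject H₀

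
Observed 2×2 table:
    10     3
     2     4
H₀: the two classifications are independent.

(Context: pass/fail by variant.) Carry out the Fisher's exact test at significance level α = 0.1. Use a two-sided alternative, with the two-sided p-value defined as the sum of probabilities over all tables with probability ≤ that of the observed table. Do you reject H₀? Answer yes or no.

reject H₀: no

Margins: r₁=13, r₂=6, c₁=12, c₂=7, n=19
p_obs = C(13,10)·C(6,2)/C(19,12); sum pmf over tables with pmf ≤ p_obs
p-value (two-sided) = 0.12874
At α=0.1: p ≥ α → fail to reject H₀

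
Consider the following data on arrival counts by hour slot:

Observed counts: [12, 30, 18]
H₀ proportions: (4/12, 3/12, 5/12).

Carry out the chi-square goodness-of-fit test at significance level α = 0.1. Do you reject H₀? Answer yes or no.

n = 60; E_i = n·p_i = [20.00, 15.00, 25.00]
χ² = (12−20.00)²/20.00 + (30−15.00)²/15.00 + (18−25.00)²/25.00 = 20.1600
df = 2
p-value (upper-tail) = 0.00004
At α=0.1: p < α → reject H₀

reject H₀: yes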